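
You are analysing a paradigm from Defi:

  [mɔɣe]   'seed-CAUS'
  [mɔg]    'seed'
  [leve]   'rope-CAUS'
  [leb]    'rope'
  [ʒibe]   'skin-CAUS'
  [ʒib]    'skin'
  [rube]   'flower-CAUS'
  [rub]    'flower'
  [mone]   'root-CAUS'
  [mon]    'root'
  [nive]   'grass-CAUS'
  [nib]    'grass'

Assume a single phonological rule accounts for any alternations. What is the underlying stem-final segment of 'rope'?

/v/

The root 'rope' surfaces as [leve] and [leb], with a stem-final [v] ~ [b] alternation.
But 'flower' keeps [b] in both environments ([rube], [rub]), so there is no rule changing /b/ to [v] before the CAUS suffix.
So /v/ is underlying, and a rule of word-final hardening — voiced fricatives become stops word-finally — gives [b].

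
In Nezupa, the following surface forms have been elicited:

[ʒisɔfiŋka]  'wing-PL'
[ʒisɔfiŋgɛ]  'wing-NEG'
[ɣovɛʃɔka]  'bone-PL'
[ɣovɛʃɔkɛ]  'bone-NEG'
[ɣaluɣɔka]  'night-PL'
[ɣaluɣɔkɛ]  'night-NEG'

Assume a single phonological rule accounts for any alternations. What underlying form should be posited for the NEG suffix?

/-gɛ/

The NEG suffix surfaces as [-gɛ] and [-kɛ], depending on the final segment of the stem.
By contrast the PL suffix keeps its initial [k] throughout — that segment must be underlying.
So the underlying form is /-gɛ/, and voiced stops become voiceless after a vowel.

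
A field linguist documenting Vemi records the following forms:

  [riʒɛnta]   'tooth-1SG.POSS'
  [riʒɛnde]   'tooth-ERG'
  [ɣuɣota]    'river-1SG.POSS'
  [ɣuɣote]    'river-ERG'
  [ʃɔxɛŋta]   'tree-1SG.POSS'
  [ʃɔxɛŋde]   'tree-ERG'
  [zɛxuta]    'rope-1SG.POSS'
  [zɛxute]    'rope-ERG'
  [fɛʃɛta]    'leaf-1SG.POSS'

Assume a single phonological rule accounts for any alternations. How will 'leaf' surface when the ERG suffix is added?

[fɛʃɛte]

The ERG suffix surfaces as [-de] and [-te], depending on the final segment of the stem.
The 1SG.POSS suffix, which begins with [t], is invariant after every stem; so [t] is not altered by any rule here.
So the underlying form is /-de/, and voiced stops become voiceless after a vowel.
After 'leaf', which ends in a vowel, the suffix surfaces as [-te], giving [fɛʃɛte].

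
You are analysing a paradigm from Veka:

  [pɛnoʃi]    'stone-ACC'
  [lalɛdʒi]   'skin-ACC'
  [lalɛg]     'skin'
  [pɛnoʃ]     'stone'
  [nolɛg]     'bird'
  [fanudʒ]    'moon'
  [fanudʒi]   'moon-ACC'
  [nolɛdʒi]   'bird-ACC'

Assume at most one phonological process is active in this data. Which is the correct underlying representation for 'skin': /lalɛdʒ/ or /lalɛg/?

In [lalɛdʒi] and [lalɛg] the final segment of 'skin' alternates: [dʒ] ~ [g].
If /dʒ/ were underlying and a rule turned it into [g] in isolation, 'moon' would also alternate; but it has [dʒ] in both [fanudʒi] and [fanudʒ].
The underlying segment must be /g/; /g/ becomes palato-alveolar [dʒ] before a front vowel, yielding [dʒ] there.

/lalɛg/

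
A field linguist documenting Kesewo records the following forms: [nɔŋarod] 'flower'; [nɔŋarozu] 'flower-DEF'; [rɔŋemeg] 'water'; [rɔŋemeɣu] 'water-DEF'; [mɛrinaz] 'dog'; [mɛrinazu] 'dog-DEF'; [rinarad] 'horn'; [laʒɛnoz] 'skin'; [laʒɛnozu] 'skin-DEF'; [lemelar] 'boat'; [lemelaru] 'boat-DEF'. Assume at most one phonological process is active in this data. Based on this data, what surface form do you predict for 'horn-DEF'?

[rinarazu]

The root 'flower' surfaces as [nɔŋarod] and [nɔŋarozu], with a stem-final [d] ~ [z] alternation.
Compare 'dog', with invariant [z] in [mɛrinaz] and [mɛrinazu]: an analysis with underlying /z/ and a rule producing [d] in isolation would wrongly predict alternation here too.
The underlying segment must be /d/; voiced stops become fricatives between vowels, yielding [z] there.
From [rinarad] the stem 'horn' is /rinarad/; between vowels this yields [rinarazu].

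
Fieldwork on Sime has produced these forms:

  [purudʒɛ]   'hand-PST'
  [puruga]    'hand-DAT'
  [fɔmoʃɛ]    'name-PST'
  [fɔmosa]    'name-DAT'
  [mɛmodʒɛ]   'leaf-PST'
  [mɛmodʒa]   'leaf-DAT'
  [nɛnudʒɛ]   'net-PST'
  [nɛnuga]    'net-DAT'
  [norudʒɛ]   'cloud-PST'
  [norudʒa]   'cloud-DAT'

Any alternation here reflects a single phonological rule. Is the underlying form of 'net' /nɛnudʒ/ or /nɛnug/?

'net' shows [dʒ] ~ [g] at the end of the stem ([nɛnudʒɛ] vs [nɛnuga]).
But 'leaf' keeps [dʒ] in both environments ([mɛmodʒɛ], [mɛmodʒa]), so there is no rule changing /dʒ/ to [g] before the DAT suffix.
Therefore /g/ is basic and [dʒ] is derived by palatalization before a front vowel (/g/ and /s/ become palato-alveolar [dʒ] and [ʃ] before a front vowel).

/nɛnug/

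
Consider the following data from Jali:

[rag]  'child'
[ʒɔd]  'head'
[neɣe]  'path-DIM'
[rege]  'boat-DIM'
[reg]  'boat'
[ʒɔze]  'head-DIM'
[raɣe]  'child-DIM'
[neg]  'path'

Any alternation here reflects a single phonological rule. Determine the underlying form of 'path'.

/neɣ/

The root 'path' surfaces as [neɣe] and [neg], with a stem-final [ɣ] ~ [g] alternation.
The stem 'boat' ([rege], [reg]) shows [g] unchanged in both environments, so [g] cannot be basic with [ɣ] derived before the DIM suffix.
So /ɣ/ is underlying, and a rule of word-final hardening — voiced fricatives become stops word-finally — gives [g].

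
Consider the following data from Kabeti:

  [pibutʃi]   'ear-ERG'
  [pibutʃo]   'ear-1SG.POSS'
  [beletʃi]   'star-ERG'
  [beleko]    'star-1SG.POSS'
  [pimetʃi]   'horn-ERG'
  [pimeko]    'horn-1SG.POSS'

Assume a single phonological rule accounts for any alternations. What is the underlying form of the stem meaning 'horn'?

/pimek/

The root 'horn' surfaces as [pimetʃi] and [pimeko], with a stem-final [tʃ] ~ [k] alternation.
But 'ear' keeps [tʃ] in both environments ([pibutʃi], [pibutʃo]), so there is no rule changing /tʃ/ to [k] before the 1SG.POSS suffix.
The alternation reflects palatalization before a front vowel: /k/ becomes palato-alveolar [tʃ] before a front vowel. /k/ is underlying.
The underlying form of 'horn' is therefore /pimek/.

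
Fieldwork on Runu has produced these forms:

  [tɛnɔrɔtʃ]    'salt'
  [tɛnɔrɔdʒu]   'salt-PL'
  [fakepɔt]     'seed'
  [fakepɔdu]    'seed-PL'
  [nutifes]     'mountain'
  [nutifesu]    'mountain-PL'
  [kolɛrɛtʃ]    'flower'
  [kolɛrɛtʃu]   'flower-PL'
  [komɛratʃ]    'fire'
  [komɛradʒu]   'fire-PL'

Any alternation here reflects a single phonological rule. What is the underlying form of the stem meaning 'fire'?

The stem for 'fire' ends in [tʃ] in [komɛratʃ] but [dʒ] in [komɛradʒu].
Compare 'flower', with invariant [tʃ] in [kolɛrɛtʃ] and [kolɛrɛtʃu]: an analysis with underlying /tʃ/ and a rule producing [dʒ] before the PL suffix would wrongly predict alternation here too.
The underlying segment must be /dʒ/; voiced obstruents become voiceless word-finally, yielding [tʃ] there.
Hence 'fire' is /komɛradʒ/ underlyingly.

/komɛradʒ/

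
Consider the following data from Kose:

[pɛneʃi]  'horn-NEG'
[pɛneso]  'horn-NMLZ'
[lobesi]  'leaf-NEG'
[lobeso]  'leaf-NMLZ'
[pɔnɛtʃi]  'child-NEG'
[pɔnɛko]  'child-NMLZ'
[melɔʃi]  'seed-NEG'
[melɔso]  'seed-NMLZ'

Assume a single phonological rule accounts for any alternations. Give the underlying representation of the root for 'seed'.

/melɔʃ/

'seed' shows [ʃ] ~ [s] at the end of the stem ([melɔʃi] vs [melɔso]).
But 'leaf' keeps [s] in both environments ([lobesi], [lobeso]), so there is no rule changing /s/ to [ʃ] before the NEG suffix.
So /ʃ/ is underlying, and a rule of depalatalization — palato-alveolar /tʃ/ and /ʃ/ become [k] and [s] when no front vowel follows — gives [s].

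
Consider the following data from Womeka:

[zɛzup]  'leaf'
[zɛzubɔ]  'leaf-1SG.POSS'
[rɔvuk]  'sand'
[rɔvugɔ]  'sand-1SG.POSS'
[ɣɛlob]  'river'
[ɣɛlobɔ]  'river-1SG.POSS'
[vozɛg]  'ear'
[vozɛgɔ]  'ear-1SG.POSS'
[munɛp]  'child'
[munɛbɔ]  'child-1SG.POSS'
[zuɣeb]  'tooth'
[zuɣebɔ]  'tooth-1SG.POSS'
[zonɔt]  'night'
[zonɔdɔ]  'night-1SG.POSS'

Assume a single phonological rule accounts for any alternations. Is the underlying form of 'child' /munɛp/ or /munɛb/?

In [munɛp] and [munɛbɔ] the final segment of 'child' alternates: [p] ~ [b].
If /b/ were underlying and a rule turned it into [p] in isolation, 'tooth' would also alternate; but it has [b] in both [zuɣeb] and [zuɣebɔ].
Therefore /p/ is basic and [b] is derived by intervocalic voicing (voiceless stops become voiced between vowels).

/munɛp/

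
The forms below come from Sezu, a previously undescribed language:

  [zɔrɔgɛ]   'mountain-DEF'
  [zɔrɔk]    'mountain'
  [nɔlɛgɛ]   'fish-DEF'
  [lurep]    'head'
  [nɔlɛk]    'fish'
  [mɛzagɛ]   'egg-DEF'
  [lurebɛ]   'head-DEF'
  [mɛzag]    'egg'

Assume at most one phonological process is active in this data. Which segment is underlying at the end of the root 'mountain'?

The root 'mountain' surfaces as [zɔrɔk] and [zɔrɔgɛ], with a stem-final [k] ~ [g] alternation.
The stem 'egg' ([mɛzag], [mɛzagɛ]) shows [g] unchanged in both environments, so [g] cannot be basic with [k] derived in isolation.
The underlying segment must be /k/; voiceless stops become voiced between vowels, yielding [g] there.

/k/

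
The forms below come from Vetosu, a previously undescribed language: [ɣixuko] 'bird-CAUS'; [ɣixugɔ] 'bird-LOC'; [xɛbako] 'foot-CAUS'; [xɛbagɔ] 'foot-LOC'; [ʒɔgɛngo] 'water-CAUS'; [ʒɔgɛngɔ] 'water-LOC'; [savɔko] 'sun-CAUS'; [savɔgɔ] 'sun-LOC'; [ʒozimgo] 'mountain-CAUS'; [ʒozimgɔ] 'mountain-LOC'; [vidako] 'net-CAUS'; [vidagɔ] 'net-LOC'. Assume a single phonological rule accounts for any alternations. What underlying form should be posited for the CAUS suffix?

The CAUS suffix surfaces as [-go] and [-ko], depending on the final segment of the stem.
By contrast the LOC suffix keeps its initial [g] throughout — that segment must be underlying.
So the underlying form is /-ko/, and voiceless stops become voiced after a nasal.

/-ko/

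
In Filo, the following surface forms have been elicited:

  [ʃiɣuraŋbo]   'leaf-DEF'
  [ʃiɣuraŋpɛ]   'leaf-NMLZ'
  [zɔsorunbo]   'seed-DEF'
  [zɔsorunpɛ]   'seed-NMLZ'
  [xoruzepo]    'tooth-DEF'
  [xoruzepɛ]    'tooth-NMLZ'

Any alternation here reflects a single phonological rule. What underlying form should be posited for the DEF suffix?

The DEF suffix surfaces as [-bo] and [-po], depending on the final segment of the stem.
The NMLZ suffix, which begins with [p], is invariant after every stem; so [p] is not altered by any rule here.
So the underlying form is /-bo/, and voiced stops become voiceless after a vowel.

/-bo/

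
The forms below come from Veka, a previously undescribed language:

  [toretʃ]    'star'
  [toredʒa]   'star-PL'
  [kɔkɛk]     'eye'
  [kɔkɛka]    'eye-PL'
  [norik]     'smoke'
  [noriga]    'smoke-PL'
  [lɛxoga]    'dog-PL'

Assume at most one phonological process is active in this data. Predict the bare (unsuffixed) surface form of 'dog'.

[lɛxok]

In [norik] and [noriga] the final segment of 'smoke' alternates: [k] ~ [g].
The stem 'eye' ([kɔkɛk], [kɔkɛka]) shows [k] unchanged in both environments, so [k] cannot be basic with [g] derived before the PL suffix.
The underlying segment must be /g/; voiced obstruents become voiceless word-finally, yielding [k] there.
The one attested form of 'dog', [lɛxoga], shows underlying /lɛxog/. Applying the same rule word-finally gives [lɛxok].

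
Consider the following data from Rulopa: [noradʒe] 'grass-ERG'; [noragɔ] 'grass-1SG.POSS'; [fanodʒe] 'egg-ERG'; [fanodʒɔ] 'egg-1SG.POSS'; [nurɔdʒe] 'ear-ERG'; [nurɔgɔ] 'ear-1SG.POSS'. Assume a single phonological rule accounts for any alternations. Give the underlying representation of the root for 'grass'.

'grass' shows [dʒ] ~ [g] at the end of the stem ([noradʒe] vs [noragɔ]).
But 'egg' keeps [dʒ] in both environments ([fanodʒe], [fanodʒɔ]), so there is no rule changing /dʒ/ to [g] before the 1SG.POSS suffix.
The alternation reflects palatalization before a front vowel: /g/ becomes palato-alveolar [dʒ] before a front vowel. /g/ is underlying.
So 'grass' = /norag/.

/norag/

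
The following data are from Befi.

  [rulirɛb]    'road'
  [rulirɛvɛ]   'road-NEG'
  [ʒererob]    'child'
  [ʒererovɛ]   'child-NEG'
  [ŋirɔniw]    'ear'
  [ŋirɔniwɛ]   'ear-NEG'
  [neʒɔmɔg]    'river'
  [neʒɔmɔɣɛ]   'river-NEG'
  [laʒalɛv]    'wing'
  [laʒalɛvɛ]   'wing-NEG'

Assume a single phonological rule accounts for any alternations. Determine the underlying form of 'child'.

'child' shows [b] ~ [v] at the end of the stem ([ʒererob] vs [ʒererovɛ]).
The stem 'wing' ([laʒalɛv], [laʒalɛvɛ]) shows [v] unchanged in both environments, so [v] cannot be basic with [b] derived in isolation.
So /b/ is underlying, and a rule of intervocalic spirantization — voiced stops become fricatives between vowels — gives [v].
So 'child' = /ʒererob/.

/ʒererob/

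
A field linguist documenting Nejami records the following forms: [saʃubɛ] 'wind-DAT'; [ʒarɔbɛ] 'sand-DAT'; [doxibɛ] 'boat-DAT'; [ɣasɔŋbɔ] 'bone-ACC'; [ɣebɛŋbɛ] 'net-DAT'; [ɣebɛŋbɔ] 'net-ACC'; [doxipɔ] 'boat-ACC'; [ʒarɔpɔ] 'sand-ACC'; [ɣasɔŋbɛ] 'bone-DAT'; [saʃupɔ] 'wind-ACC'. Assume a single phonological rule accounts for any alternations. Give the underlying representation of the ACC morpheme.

The ACC morpheme has two allomorphs, [-bɔ] and [-pɔ].
The DAT suffix, which begins with [b], is invariant after every stem; so [b] is not altered by any rule here.
So the underlying form is /-pɔ/, and voiceless stops become voiced after a nasal.

/-pɔ/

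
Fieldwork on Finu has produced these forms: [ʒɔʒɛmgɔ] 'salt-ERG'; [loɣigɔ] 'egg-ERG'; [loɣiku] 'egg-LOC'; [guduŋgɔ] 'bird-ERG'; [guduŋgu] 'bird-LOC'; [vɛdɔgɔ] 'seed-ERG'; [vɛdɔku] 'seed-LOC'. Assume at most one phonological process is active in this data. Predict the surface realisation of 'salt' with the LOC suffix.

[ʒɔʒɛmgu]

The LOC morpheme has two allomorphs, [-gu] and [-ku].
The ERG suffix, which begins with [g], is invariant after every stem; so [g] is not altered by any rule here.
So the underlying form is /-ku/, and voiceless stops become voiced after a nasal.
After 'salt', which ends in a nasal, the suffix surfaces as [-gu], giving [ʒɔʒɛmgu].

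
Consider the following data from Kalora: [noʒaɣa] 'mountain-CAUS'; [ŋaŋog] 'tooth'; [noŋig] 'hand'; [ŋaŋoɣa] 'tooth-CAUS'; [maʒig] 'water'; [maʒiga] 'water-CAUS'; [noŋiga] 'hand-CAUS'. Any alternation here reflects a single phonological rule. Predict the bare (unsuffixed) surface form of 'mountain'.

[noʒag]

The stem for 'tooth' ends in [ɣ] in [ŋaŋoɣa] but [g] in [ŋaŋog].
If /g/ were underlying and a rule turned it into [ɣ] before the CAUS suffix, 'water' would also alternate; but it has [g] in both [maʒiga] and [maʒig].
The alternation reflects word-final hardening: voiced fricatives become stops word-finally. /ɣ/ is underlying.
The one attested form of 'mountain', [noʒaɣa], shows underlying /noʒaɣ/. Applying the same rule word-finally gives [noʒag].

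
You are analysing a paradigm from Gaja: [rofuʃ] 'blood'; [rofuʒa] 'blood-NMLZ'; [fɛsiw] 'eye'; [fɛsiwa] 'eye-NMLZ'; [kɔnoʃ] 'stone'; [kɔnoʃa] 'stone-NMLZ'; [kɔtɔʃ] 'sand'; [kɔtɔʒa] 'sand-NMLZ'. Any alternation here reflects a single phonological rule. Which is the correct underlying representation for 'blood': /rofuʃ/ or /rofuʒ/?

The root 'blood' surfaces as [rofuʃ] and [rofuʒa], with a stem-final [ʃ] ~ [ʒ] alternation.
The stem 'stone' ([kɔnoʃ], [kɔnoʃa]) shows [ʃ] unchanged in both environments, so [ʃ] cannot be basic with [ʒ] derived before the NMLZ suffix.
The underlying segment must be /ʒ/; voiced obstruents become voiceless word-finally, yielding [ʃ] there.

/rofuʒ/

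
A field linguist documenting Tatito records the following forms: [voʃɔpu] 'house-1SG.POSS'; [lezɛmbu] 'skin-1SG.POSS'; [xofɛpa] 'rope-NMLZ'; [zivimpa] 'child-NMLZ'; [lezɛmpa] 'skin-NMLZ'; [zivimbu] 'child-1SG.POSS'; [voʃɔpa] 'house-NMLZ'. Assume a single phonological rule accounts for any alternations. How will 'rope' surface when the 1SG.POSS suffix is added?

[xofɛpu]

The 1SG.POSS suffix surfaces as [-bu] and [-pu], depending on the final segment of the stem.
The NMLZ suffix, which begins with [p], is invariant after every stem; so [p] is not altered by any rule here.
So the underlying form is /-bu/, and voiced stops become voiceless after a vowel.
After 'rope', which ends in a vowel, the suffix surfaces as [-pu], giving [xofɛpu].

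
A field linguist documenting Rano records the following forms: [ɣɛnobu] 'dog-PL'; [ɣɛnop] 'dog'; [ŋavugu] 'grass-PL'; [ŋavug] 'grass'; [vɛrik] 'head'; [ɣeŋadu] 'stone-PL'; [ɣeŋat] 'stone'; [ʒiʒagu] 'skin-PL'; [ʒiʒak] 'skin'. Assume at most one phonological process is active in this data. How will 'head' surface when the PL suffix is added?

[vɛrigu]

The root 'skin' surfaces as [ʒiʒagu] and [ʒiʒak], with a stem-final [g] ~ [k] alternation.
The stem 'grass' ([ŋavugu], [ŋavug]) shows [g] unchanged in both environments, so [g] cannot be basic with [k] derived in isolation.
The underlying segment must be /k/; voiceless stops become voiced between vowels, yielding [g] there.
From [vɛrik] the stem 'head' is /vɛrik/; between vowels this yields [vɛrigu].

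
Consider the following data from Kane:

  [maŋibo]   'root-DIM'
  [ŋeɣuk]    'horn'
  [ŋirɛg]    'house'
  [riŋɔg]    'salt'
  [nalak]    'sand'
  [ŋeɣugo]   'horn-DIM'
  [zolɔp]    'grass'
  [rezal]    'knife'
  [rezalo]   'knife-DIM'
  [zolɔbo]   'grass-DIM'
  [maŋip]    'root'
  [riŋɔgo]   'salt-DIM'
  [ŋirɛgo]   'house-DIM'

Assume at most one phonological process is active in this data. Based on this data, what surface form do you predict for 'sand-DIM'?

[nalago]

In [ŋeɣuk] and [ŋeɣugo] the final segment of 'horn' alternates: [k] ~ [g].
If /g/ were underlying and a rule turned it into [k] in isolation, 'salt' would also alternate; but it has [g] in both [riŋɔg] and [riŋɔgo].
The alternation reflects intervocalic voicing: voiceless stops become voiced between vowels. /k/ is underlying.
From [nalak] the stem 'sand' is /nalak/; between vowels this yields [nalago].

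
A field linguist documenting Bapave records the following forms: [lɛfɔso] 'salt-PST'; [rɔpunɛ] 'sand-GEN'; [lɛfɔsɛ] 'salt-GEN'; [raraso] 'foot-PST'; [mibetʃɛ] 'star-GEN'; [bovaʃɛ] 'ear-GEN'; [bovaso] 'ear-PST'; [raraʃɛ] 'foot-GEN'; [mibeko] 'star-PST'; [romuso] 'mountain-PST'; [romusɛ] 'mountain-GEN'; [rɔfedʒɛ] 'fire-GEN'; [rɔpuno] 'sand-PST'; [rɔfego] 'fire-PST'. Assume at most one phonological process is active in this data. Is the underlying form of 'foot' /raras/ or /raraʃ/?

/raraʃ/

The stem for 'foot' ends in [s] in [raraso] but [ʃ] in [raraʃɛ].
If /s/ were underlying and a rule turned it into [ʃ] before the GEN suffix, 'mountain' would also alternate; but it has [s] in both [romuso] and [romusɛ].
The underlying segment must be /ʃ/; palato-alveolar /tʃ/, /dʒ/ and /ʃ/ become [k], [g] and [s] when no front vowel follows, yielding [s] there.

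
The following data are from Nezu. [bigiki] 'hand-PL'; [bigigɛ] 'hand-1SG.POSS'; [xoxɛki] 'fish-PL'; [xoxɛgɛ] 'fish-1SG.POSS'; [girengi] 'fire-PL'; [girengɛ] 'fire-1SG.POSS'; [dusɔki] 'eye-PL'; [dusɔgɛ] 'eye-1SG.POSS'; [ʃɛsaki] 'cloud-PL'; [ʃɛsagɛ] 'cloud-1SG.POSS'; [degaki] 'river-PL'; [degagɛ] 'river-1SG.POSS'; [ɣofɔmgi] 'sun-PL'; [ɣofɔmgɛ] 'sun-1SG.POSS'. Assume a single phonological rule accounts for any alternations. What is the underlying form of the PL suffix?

/-ki/

The PL suffix surfaces as [-gi] and [-ki], depending on the final segment of the stem.
The 1SG.POSS suffix, which begins with [g], is invariant after every stem; so [g] is not altered by any rule here.
So the underlying form is /-ki/, and voiceless stops become voiced after a nasal.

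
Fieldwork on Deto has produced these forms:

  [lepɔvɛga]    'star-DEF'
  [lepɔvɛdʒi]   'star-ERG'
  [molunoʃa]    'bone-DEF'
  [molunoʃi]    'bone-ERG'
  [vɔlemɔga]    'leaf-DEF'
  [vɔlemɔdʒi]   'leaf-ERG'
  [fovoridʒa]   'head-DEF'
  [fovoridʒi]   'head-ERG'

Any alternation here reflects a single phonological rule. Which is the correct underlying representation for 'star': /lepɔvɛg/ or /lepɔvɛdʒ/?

/lepɔvɛg/

The stem for 'star' ends in [g] in [lepɔvɛga] but [dʒ] in [lepɔvɛdʒi].
The stem 'head' ([fovoridʒa], [fovoridʒi]) shows [dʒ] unchanged in both environments, so [dʒ] cannot be basic with [g] derived before the DEF suffix.
Therefore /g/ is basic and [dʒ] is derived by palatalization before a front vowel (/g/ becomes palato-alveolar [dʒ] before a front vowel).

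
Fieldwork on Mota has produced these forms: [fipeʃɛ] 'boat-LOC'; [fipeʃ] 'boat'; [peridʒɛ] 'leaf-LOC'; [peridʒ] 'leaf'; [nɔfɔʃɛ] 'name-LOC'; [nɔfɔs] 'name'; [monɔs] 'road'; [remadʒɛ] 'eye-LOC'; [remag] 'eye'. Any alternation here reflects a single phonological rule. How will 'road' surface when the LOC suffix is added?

The stem for 'name' ends in [ʃ] in [nɔfɔʃɛ] but [s] in [nɔfɔs].
The stem 'boat' ([fipeʃɛ], [fipeʃ]) shows [ʃ] unchanged in both environments, so [ʃ] cannot be basic with [s] derived in isolation.
The underlying segment must be /s/; /g/ and /s/ become palato-alveolar [dʒ] and [ʃ] before a front vowel, yielding [ʃ] there.
From [monɔs] the stem 'road' is /monɔs/; before a front vowel this yields [monɔʃɛ].

[monɔʃɛ]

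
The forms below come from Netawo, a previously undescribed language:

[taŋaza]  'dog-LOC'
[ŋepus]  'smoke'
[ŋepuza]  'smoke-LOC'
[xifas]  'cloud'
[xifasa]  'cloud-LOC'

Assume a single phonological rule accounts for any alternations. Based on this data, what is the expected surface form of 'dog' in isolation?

[taŋas]

In [ŋepus] and [ŋepuza] the final segment of 'smoke' alternates: [s] ~ [z].
The stem 'cloud' ([xifas], [xifasa]) shows [s] unchanged in both environments, so [s] cannot be basic with [z] derived before the LOC suffix.
Therefore /z/ is basic and [s] is derived by word-final obstruent devoicing (voiced obstruents become voiceless word-finally).
From [taŋaza] the stem 'dog' is /taŋaz/; word-finally this yields [taŋas].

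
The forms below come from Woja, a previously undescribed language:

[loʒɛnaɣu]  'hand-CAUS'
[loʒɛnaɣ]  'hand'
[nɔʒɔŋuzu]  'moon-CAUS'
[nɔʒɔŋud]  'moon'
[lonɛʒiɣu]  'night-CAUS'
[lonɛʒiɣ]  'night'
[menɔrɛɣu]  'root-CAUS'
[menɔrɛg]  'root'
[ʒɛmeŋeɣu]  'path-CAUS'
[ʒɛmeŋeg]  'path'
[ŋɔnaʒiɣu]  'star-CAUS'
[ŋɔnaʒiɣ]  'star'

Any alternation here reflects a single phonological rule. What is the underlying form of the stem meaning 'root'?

/menɔrɛg/

The root 'root' surfaces as [menɔrɛɣu] and [menɔrɛg], with a stem-final [ɣ] ~ [g] alternation.
But 'night' keeps [ɣ] in both environments ([lonɛʒiɣu], [lonɛʒiɣ]), so there is no rule changing /ɣ/ to [g] in isolation.
So /g/ is underlying, and a rule of intervocalic spirantization — voiced stops become fricatives between vowels — gives [ɣ].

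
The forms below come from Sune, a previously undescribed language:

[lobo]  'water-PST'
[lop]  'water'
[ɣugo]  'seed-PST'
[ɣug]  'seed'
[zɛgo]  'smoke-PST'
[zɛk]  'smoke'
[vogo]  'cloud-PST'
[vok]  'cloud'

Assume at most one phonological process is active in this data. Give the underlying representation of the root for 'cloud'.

'cloud' shows [g] ~ [k] at the end of the stem ([vogo] vs [vok]).
Compare 'seed', with invariant [g] in [ɣugo] and [ɣug]: an analysis with underlying /g/ and a rule producing [k] in isolation would wrongly predict alternation here too.
So /k/ is underlying, and a rule of intervocalic voicing — voiceless stops become voiced between vowels — gives [g].
The underlying form of 'cloud' is therefore /vok/.

/vok/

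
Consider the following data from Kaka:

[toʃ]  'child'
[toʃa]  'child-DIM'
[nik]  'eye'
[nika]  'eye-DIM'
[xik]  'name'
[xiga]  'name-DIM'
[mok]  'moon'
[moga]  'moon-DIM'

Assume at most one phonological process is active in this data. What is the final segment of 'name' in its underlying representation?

The root 'name' surfaces as [xik] and [xiga], with a stem-final [k] ~ [g] alternation.
Compare 'eye', with invariant [k] in [nik] and [nika]: an analysis with underlying /k/ and a rule producing [g] before the DIM suffix would wrongly predict alternation here too.
Therefore /g/ is basic and [k] is derived by word-final obstruent devoicing (voiced obstruents become voiceless word-finally).

/g/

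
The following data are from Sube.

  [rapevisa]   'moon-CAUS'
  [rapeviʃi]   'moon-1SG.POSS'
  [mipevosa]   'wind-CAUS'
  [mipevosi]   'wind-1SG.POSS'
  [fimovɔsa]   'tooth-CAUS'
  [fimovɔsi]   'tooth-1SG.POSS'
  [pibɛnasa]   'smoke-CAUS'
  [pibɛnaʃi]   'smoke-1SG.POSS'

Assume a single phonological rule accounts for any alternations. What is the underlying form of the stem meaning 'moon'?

The root 'moon' surfaces as [rapevisa] and [rapeviʃi], with a stem-final [s] ~ [ʃ] alternation.
But 'wind' keeps [s] in both environments ([mipevosa], [mipevosi]), so there is no rule changing /s/ to [ʃ] before the 1SG.POSS suffix.
Therefore /ʃ/ is basic and [s] is derived by depalatalization (palato-alveolar /ʃ/ becomes [s] when no front vowel follows).

/rapeviʃ/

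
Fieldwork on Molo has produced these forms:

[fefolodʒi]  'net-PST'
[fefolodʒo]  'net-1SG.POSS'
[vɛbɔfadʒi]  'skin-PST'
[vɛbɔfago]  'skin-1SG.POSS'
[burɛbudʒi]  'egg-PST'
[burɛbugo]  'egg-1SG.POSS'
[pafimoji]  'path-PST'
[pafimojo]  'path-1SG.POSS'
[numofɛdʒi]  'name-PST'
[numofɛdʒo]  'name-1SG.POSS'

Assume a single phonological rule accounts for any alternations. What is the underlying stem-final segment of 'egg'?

The stem for 'egg' ends in [dʒ] in [burɛbudʒi] but [g] in [burɛbugo].
The stem 'net' ([fefolodʒi], [fefolodʒo]) shows [dʒ] unchanged in both environments, so [dʒ] cannot be basic with [g] derived before the 1SG.POSS suffix.
The alternation reflects palatalization before a front vowel: /g/ becomes palato-alveolar [dʒ] before a front vowel. /g/ is underlying.

/g/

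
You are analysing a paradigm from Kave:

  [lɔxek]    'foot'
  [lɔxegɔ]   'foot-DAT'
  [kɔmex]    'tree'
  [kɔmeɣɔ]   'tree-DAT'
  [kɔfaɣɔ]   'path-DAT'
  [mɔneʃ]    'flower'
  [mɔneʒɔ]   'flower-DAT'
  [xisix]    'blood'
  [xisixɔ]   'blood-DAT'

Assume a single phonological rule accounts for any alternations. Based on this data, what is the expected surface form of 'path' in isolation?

[kɔfax]

The root 'tree' surfaces as [kɔmex] and [kɔmeɣɔ], with a stem-final [x] ~ [ɣ] alternation.
But 'blood' keeps [x] in both environments ([xisix], [xisixɔ]), so there is no rule changing /x/ to [ɣ] before the DAT suffix.
So /ɣ/ is underlying, and a rule of word-final obstruent devoicing — voiced obstruents become voiceless word-finally — gives [x].
The one attested form of 'path', [kɔfaɣɔ], shows underlying /kɔfaɣ/. Applying the same rule word-finally gives [kɔfax].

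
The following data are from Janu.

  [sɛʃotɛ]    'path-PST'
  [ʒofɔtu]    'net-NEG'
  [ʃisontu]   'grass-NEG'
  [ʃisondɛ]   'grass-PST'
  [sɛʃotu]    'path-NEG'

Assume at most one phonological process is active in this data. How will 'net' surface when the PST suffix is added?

The PST suffix surfaces as [-dɛ] and [-tɛ], depending on the final segment of the stem.
By contrast the NEG suffix keeps its initial [t] throughout — that segment must be underlying.
The PST suffix is therefore /-dɛ/ underlyingly, with post-vocalic devoicing: voiced stops become voiceless after a vowel.
After 'net', which ends in a vowel, the suffix surfaces as [-tɛ], giving [ʒofɔtɛ].

[ʒofɔtɛ]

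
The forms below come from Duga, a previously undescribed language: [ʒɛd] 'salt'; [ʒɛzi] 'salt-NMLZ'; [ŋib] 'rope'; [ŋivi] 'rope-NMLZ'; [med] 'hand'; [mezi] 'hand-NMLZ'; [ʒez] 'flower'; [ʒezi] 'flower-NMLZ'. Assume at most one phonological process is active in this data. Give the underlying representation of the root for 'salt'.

The stem for 'salt' ends in [d] in [ʒɛd] but [z] in [ʒɛzi].
But 'flower' keeps [z] in both environments ([ʒez], [ʒezi]), so there is no rule changing /z/ to [d] in isolation.
Therefore /d/ is basic and [z] is derived by intervocalic spirantization (voiced stops become fricatives between vowels).

/ʒɛd/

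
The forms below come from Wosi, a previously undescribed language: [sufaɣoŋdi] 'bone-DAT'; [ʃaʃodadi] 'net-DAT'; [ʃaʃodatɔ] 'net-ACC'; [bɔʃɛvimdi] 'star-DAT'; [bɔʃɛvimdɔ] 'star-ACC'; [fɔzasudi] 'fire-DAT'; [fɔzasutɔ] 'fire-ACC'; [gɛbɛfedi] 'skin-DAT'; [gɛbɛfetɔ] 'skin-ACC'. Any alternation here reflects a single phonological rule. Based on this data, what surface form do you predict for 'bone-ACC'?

The ACC morpheme has two allomorphs, [-dɔ] and [-tɔ].
The DAT suffix, which begins with [d], is invariant after every stem; so [d] is not altered by any rule here.
So the underlying form is /-tɔ/, and voiceless stops become voiced after a nasal.
After 'bone', which ends in a nasal, the suffix surfaces as [-dɔ], giving [sufaɣoŋdɔ].

[sufaɣoŋdɔ]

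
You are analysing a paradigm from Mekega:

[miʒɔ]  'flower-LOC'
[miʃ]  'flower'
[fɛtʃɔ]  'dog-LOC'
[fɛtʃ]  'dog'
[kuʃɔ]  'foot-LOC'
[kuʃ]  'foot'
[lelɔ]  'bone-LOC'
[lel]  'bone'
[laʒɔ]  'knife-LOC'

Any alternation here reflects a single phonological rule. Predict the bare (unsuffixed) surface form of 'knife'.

The stem for 'flower' ends in [ʒ] in [miʒɔ] but [ʃ] in [miʃ].
The stem 'foot' ([kuʃɔ], [kuʃ]) shows [ʃ] unchanged in both environments, so [ʃ] cannot be basic with [ʒ] derived before the LOC suffix.
So /ʒ/ is underlying, and a rule of word-final obstruent devoicing — voiced obstruents become voiceless word-finally — gives [ʃ].
From [laʒɔ] the stem 'knife' is /laʒ/; word-finally this yields [laʃ].

[laʃ]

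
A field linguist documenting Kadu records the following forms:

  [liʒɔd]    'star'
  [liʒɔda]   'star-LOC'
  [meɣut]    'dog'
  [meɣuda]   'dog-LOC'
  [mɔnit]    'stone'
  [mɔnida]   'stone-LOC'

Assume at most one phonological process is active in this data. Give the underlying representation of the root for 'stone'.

/mɔnit/

The root 'stone' surfaces as [mɔnit] and [mɔnida], with a stem-final [t] ~ [d] alternation.
If /d/ were underlying and a rule turned it into [t] in isolation, 'star' would also alternate; but it has [d] in both [liʒɔd] and [liʒɔda].
Therefore /t/ is basic and [d] is derived by intervocalic voicing (voiceless stops become voiced between vowels).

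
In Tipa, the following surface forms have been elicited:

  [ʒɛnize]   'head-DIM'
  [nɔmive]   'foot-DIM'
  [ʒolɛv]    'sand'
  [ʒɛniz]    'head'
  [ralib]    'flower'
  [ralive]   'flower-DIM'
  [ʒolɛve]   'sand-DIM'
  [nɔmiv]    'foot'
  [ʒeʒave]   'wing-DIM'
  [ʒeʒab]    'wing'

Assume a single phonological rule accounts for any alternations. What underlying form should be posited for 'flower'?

The root 'flower' surfaces as [ralive] and [ralib], with a stem-final [v] ~ [b] alternation.
The stem 'sand' ([ʒolɛve], [ʒolɛv]) shows [v] unchanged in both environments, so [v] cannot be basic with [b] derived in isolation.
Therefore /b/ is basic and [v] is derived by intervocalic spirantization (voiced stops become fricatives between vowels).

/ralib/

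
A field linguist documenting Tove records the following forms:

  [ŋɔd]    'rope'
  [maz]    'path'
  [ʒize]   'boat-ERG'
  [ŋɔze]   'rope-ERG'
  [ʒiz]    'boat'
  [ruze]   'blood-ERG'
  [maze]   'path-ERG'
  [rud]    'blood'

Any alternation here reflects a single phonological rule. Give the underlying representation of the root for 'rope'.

In [ŋɔd] and [ŋɔze] the final segment of 'rope' alternates: [d] ~ [z].
Compare 'path', with invariant [z] in [maz] and [maze]: an analysis with underlying /z/ and a rule producing [d] in isolation would wrongly predict alternation here too.
Therefore /d/ is basic and [z] is derived by intervocalic spirantization (voiced stops become fricatives between vowels).
So 'rope' = /ŋɔd/.

/ŋɔd/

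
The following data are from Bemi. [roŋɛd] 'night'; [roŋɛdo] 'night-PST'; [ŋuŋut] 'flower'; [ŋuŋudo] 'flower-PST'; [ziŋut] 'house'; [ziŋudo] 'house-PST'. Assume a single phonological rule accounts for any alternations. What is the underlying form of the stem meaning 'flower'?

In [ŋuŋut] and [ŋuŋudo] the final segment of 'flower' alternates: [t] ~ [d].
Compare 'night', with invariant [d] in [roŋɛd] and [roŋɛdo]: an analysis with underlying /d/ and a rule producing [t] in isolation would wrongly predict alternation here too.
The alternation reflects intervocalic voicing: voiceless stops become voiced between vowels. /t/ is underlying.
Hence 'flower' is /ŋuŋut/ underlyingly.

/ŋuŋut/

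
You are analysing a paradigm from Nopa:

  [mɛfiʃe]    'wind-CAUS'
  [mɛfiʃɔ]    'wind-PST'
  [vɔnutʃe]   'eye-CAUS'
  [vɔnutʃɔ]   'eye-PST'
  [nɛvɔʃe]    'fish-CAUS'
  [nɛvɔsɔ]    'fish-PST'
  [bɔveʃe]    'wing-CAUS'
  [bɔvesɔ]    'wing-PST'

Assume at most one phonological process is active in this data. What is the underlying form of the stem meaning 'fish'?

/nɛvɔs/

The root 'fish' surfaces as [nɛvɔʃe] and [nɛvɔsɔ], with a stem-final [ʃ] ~ [s] alternation.
The stem 'wind' ([mɛfiʃe], [mɛfiʃɔ]) shows [ʃ] unchanged in both environments, so [ʃ] cannot be basic with [s] derived before the PST suffix.
The underlying segment must be /s/; /s/ becomes palato-alveolar [ʃ] before a front vowel, yielding [ʃ] there.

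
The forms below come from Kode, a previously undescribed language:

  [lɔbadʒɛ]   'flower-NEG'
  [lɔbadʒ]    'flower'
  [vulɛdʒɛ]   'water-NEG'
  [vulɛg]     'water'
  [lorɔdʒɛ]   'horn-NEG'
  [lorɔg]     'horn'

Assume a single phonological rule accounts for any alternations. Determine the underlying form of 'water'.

/vulɛg/

The root 'water' surfaces as [vulɛdʒɛ] and [vulɛg], with a stem-final [dʒ] ~ [g] alternation.
Compare 'flower', with invariant [dʒ] in [lɔbadʒɛ] and [lɔbadʒ]: an analysis with underlying /dʒ/ and a rule producing [g] in isolation would wrongly predict alternation here too.
So /g/ is underlying, and a rule of palatalization before a front vowel — /g/ becomes palato-alveolar [dʒ] before a front vowel — gives [dʒ].
The underlying form of 'water' is therefore /vulɛg/.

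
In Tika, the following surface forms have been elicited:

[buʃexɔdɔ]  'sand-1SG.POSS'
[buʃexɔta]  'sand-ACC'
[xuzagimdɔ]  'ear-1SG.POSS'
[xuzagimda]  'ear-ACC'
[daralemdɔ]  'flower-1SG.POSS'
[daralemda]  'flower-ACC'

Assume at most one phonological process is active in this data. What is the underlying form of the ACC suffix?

The ACC suffix surfaces as [-da] and [-ta], depending on the final segment of the stem.
The 1SG.POSS suffix, which begins with [d], is invariant after every stem; so [d] is not altered by any rule here.
The ACC suffix is therefore /-ta/ underlyingly, with post-nasal voicing: voiceless stops become voiced after a nasal.

/-ta/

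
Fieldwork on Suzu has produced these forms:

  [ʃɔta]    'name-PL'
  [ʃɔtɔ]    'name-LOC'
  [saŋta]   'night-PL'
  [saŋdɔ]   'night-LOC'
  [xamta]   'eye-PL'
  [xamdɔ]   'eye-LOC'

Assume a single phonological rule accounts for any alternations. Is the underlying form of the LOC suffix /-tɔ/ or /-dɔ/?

The LOC morpheme has two allomorphs, [-dɔ] and [-tɔ].
By contrast the PL suffix keeps its initial [t] throughout — that segment must be underlying.
So the underlying form is /-dɔ/, and voiced stops become voiceless after a vowel.

/-dɔ/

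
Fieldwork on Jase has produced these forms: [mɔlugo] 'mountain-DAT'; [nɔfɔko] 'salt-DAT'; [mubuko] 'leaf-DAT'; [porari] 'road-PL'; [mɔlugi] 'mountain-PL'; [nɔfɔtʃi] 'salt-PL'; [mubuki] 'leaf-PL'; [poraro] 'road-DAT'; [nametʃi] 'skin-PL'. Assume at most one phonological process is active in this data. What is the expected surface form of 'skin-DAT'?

[nameko]

'salt' shows [k] ~ [tʃ] at the end of the stem ([nɔfɔko] vs [nɔfɔtʃi]).
If /k/ were underlying and a rule turned it into [tʃ] before the PL suffix, 'leaf' would also alternate; but it has [k] in both [mubuko] and [mubuki].
The underlying segment must be /tʃ/; palato-alveolar /tʃ/ becomes [k] when no front vowel follows, yielding [k] there.
From [nametʃi] the stem 'skin' is /nametʃ/; when no front vowel follows this yields [nameko].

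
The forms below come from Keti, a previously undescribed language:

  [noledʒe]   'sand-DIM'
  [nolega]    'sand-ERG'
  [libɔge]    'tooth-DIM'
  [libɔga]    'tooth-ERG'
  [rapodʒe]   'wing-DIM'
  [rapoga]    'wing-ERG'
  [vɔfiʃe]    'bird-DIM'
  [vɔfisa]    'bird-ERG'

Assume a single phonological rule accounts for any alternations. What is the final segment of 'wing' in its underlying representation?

The root 'wing' surfaces as [rapodʒe] and [rapoga], with a stem-final [dʒ] ~ [g] alternation.
But 'tooth' keeps [g] in both environments ([libɔge], [libɔga]), so there is no rule changing /g/ to [dʒ] before the DIM suffix.
The underlying segment must be /dʒ/; palato-alveolar /dʒ/ and /ʃ/ become [g] and [s] when no front vowel follows, yielding [g] there.

/dʒ/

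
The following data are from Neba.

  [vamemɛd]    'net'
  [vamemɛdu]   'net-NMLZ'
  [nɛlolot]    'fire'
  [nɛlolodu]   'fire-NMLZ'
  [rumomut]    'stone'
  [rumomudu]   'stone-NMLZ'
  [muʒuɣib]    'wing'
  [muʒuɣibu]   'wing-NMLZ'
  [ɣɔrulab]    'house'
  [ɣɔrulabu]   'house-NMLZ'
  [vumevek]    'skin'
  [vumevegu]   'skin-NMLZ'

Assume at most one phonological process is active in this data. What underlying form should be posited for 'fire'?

The root 'fire' surfaces as [nɛlolot] and [nɛlolodu], with a stem-final [t] ~ [d] alternation.
Compare 'net', with invariant [d] in [vamemɛd] and [vamemɛdu]: an analysis with underlying /d/ and a rule producing [t] in isolation would wrongly predict alternation here too.
The alternation reflects intervocalic voicing: voiceless stops become voiced between vowels. /t/ is underlying.

/nɛlolot/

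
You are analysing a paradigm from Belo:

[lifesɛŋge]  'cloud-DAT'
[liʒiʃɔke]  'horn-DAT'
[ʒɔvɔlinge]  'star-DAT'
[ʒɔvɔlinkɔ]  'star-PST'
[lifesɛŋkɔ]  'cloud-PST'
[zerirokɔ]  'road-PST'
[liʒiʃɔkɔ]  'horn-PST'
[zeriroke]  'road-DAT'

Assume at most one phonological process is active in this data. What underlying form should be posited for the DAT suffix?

/-ge/

The DAT suffix surfaces as [-ge] and [-ke], depending on the final segment of the stem.
The PST suffix, which begins with [k], is invariant after every stem; so [k] is not altered by any rule here.
So the underlying form is /-ge/, and voiced stops become voiceless after a vowel.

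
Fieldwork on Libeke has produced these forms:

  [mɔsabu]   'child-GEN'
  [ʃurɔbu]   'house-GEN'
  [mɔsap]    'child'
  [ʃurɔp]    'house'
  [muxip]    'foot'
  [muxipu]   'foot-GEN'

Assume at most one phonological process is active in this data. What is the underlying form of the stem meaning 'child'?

/mɔsab/

In [mɔsabu] and [mɔsap] the final segment of 'child' alternates: [b] ~ [p].
Compare 'foot', with invariant [p] in [muxipu] and [muxip]: an analysis with underlying /p/ and a rule producing [b] before the GEN suffix would wrongly predict alternation here too.
The alternation reflects word-final obstruent devoicing: voiced obstruents become voiceless word-finally. /b/ is underlying.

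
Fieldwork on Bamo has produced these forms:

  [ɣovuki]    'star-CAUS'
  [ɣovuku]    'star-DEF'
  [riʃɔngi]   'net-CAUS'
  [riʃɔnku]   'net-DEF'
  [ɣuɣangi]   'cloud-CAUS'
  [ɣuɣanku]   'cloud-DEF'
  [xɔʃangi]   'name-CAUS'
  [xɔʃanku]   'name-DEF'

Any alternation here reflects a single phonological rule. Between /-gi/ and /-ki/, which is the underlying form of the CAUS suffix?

/-gi/

The CAUS morpheme has two allomorphs, [-gi] and [-ki].
By contrast the DEF suffix keeps its initial [k] throughout — that segment must be underlying.
So the underlying form is /-gi/, and voiced stops become voiceless after a vowel.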